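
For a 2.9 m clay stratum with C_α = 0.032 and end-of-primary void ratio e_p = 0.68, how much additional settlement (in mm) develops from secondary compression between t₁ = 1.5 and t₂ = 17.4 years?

S_s ≈ 58.8 mm

Secondary compression: S_s = C_α·H/(1+e_p)·log₁₀(t₂/t₁)
S_s = 0.032×2.9/(1+0.68)×log₁₀(17.4/1.5)
    = 0.05524 × 1.064 = 0.0588 m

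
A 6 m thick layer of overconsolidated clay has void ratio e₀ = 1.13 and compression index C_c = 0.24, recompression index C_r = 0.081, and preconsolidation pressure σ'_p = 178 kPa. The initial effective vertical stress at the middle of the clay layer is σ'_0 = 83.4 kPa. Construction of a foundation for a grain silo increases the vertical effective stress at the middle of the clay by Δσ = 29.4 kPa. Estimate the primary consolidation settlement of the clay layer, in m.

S_c ≈ 0.0299 m

Final effective stress: σ'_f = 83.4 + 29.4 = 112.8 kPa.
σ'_f = 112.8 ≤ σ'_p = 178 kPa, so the clay remains overconsolidated and only the recompression index applies:
S_c = C_r·H/(1+e₀)·log₁₀(σ'_f/σ'_0) = 0.081×6/2.13×log₁₀(112.8/83.4)
    = 0.22817 × 0.13114 = 0.02992 m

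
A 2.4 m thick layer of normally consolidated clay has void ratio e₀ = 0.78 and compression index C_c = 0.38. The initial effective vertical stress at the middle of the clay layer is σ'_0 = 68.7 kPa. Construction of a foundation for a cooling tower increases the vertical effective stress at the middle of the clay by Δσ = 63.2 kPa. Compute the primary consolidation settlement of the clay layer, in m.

S_c ≈ 0.145 m

Final effective stress: σ'_f = σ'_0 + Δσ = 68.7 + 63.2 = 131.9 kPa.
Normally consolidated clay, so the full stress increment lies on the virgin compression line:
S_c = C_c·H/(1+e₀)·log₁₀(σ'_f/σ'_0) = 0.38×2.4/(1+0.78)×log₁₀(131.9/68.7)
    = 0.51236 × 0.28329 = 0.1451 m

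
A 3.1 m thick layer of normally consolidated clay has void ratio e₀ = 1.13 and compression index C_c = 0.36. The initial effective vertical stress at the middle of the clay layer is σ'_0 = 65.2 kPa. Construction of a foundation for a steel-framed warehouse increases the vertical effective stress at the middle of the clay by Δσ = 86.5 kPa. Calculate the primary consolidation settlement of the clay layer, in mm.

Final effective stress: σ'_f = σ'_0 + Δσ = 65.2 + 86.5 = 151.7 kPa.
Normally consolidated clay, so the full stress increment lies on the virgin compression line:
S_c = C_c·H/(1+e₀)·log₁₀(σ'_f/σ'_0) = 0.36×3.1/(1+1.13)×log₁₀(151.7/65.2)
    = 0.52394 × 0.36674 = 0.1921 m

S_c ≈ 192 mm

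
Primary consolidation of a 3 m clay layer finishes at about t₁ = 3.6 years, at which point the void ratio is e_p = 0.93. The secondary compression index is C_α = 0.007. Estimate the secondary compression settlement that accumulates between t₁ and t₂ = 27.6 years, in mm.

S_s ≈ 9.63 mm

Secondary compression: S_s = C_α·H/(1+e_p)·log₁₀(t₂/t₁)
S_s = 0.007×3/(1+0.93)×log₁₀(27.6/3.6)
    = 0.01088 × 0.8846 = 0.009625 m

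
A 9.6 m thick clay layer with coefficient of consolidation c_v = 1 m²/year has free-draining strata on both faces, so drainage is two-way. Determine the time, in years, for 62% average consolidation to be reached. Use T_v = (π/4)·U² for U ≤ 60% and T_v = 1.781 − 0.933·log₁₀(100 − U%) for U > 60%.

t ≈ 7.07 years

Drainage path length: H_d = H/2 = 4.8 m (double drainage).
U > 60%: T_v = 1.781 − 0.933·log₁₀(100 − 62) = 0.30706.
t = T_v·H_d²/c_v = 0.30706×4.8²/1 = 7.075 years.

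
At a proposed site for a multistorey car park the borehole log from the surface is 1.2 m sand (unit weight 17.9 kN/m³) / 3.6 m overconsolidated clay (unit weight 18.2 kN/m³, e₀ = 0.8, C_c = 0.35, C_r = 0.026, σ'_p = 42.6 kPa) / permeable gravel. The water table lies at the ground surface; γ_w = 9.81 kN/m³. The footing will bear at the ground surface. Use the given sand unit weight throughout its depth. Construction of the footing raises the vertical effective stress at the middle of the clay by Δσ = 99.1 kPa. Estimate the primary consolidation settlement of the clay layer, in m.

S_c ≈ 0.337 m

Mid-depth of clay below the ground surface: z = 1.2 + 3.6/2 = 3 m.
Total vertical stress at mid-clay: σ_v = 17.9×1.2 + 18.2×1.8 = 54.24 kPa.
Pore pressure: u = 9.81×(3 − 0) = 29.43 kPa.
Initial effective stress: σ'_0 = σ_v − u = 54.24 − 29.43 = 24.81 kPa.
Final effective stress: σ'_f = 24.81 + 99.1 = 123.91 kPa.
σ'_f = 123.91 > σ'_p = 42.6 kPa, so the stress path crosses the preconsolidation pressure — recompression up to σ'_p, then virgin compression beyond:
S_c = H/(1+e₀)·[C_r·log₁₀(σ'_p/σ'_0) + C_c·log₁₀(σ'_f/σ'_p)]
    = 3.6/1.8 × [0.026×log₁₀(42.6/24.81) + 0.35×log₁₀(123.91/42.6)]
    = 2 × [0.0061044 + 0.16229] = 0.3368 m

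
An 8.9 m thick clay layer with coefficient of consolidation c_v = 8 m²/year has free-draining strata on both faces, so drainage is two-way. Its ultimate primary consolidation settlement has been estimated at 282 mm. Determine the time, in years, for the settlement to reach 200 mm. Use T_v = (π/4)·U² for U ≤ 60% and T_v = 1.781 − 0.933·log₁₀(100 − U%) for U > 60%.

Drainage path length: H_d = H/2 = 4.45 m (double drainage).
U = S(t)/S_ult = 200/282 = 0.7092.
U > 60%: T_v = 1.781 − 0.933·log₁₀(100 − 70.922) = 0.41549.
t = T_v·H_d²/c_v = 0.41549×4.45²/8 = 1.028 years.

t ≈ 1.03 years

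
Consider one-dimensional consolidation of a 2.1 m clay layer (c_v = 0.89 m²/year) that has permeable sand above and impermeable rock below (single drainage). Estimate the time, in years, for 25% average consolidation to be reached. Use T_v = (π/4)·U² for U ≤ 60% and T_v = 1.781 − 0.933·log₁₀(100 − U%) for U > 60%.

t ≈ 0.243 years

Drainage path length: H_d = H = 2.1 m (single drainage).
U ≤ 60%: T_v = (π/4)·U² = (π/4)×0.25² = 0.049087.
t = T_v·H_d²/c_v = 0.049087×2.1²/0.89 = 0.2432 years.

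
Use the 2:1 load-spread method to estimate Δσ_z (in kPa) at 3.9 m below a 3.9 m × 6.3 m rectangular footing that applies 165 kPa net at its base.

Δσ_z ≈ 51 kPa

By the 2:1 method the load spreads at 1 horizontal : 2 vertical, so at depth z the loaded area has grown by z in each plan dimension:
Δσ = qBL/((B+z)(L+z)) = 165×3.9×6.3/((3.9+3.9)(6.3+3.9)) = 50.956 kPa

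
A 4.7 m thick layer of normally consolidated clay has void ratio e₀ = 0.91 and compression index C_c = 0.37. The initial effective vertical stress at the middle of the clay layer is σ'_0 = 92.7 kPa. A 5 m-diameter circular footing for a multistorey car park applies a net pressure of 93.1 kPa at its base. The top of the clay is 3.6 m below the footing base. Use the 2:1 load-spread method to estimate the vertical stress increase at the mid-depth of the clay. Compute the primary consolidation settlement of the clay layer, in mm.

S_c ≈ 75.2 mm

Mid-depth of clay below the footing base: z = 3.6 + 4.7/2 = 5.95 m.
Stress increase at mid-clay by the 2:1 spreading method:
Δσ ≈ qD²/(D+z)² = 93.1×5²/(5+5.95)² = 19.412 kPa
Final effective stress: σ'_f = σ'_0 + Δσ = 92.7 + 19.412 = 112.11 kPa.
Normally consolidated clay, so the full stress increment lies on the virgin compression line:
S_c = C_c·H/(1+e₀)·log₁₀(σ'_f/σ'_0) = 0.37×4.7/(1+0.91)×log₁₀(112.11/92.7)
    = 0.91047 × 0.082565 = 0.07517 m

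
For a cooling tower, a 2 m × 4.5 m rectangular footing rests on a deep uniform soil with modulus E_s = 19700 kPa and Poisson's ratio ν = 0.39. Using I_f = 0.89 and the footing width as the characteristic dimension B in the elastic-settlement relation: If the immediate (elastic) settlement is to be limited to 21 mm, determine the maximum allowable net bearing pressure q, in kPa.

S_e = q·B·(1−ν²)/E_s · I_f  ⇒  q = S_e·E_s / (B·(1−ν²)·I_f).
q = 0.021 × 19700 / (2 × 0.8479 × 0.89) = 274.1 kPa

q ≈ 274 kPa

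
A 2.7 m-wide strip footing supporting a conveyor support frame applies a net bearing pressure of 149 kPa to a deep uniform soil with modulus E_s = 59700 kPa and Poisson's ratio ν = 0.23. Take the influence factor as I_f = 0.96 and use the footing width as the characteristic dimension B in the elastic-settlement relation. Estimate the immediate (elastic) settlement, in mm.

Immediate (elastic) settlement: S_e = q·B·(1−ν²)/E_s · I_f.
S_e = 149 × 2.7 × (1 − 0.23²) / 59700 × 0.96
    = 149 × 2.7 × 0.9471 / 59700 × 0.96
    = 0.006127 m = 6.127 mm

S_e ≈ 6.13 mm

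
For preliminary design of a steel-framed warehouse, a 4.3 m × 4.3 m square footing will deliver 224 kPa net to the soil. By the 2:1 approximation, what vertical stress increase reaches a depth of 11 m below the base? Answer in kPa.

Δσ_z ≈ 17.7 kPa

By the 2:1 method the load spreads at 1 horizontal : 2 vertical, so at depth z the loaded area has grown by z in each plan dimension:
Δσ = qBL/((B+z)(L+z)) = 224×4.3×4.3/((4.3+11)(4.3+11)) = 17.693 kPa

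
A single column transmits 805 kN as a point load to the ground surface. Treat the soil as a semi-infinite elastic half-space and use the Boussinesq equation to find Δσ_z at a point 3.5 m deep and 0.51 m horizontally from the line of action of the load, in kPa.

Boussinesq vertical stress below a point load on an elastic half-space:
Δσ_z = 3P/(2πz²) · [1 + (r/z)²]^(−5/2)
r/z = 0.51/3.5 = 0.14571; [1+(r/z)²]^(−5/2) = 0.94883.
Δσ_z = 3×805/(2π×3.5²) × 0.94883 = 31.376 × 0.94883 = 29.77 kPa

Δσ_z ≈ 29.8 kPa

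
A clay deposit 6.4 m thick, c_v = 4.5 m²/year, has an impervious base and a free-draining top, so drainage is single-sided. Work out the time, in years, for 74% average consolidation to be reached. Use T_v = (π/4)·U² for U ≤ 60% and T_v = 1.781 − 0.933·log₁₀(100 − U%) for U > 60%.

t ≈ 4.19 years

Drainage path length: H_d = H = 6.4 m (single drainage).
U > 60%: T_v = 1.781 − 0.933·log₁₀(100 − 74) = 0.46083.
t = T_v·H_d²/c_v = 0.46083×6.4²/4.5 = 4.195 years.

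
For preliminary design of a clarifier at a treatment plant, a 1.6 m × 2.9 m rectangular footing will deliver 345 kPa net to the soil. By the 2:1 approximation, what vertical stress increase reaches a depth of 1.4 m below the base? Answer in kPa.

By the 2:1 method the load spreads at 1 horizontal : 2 vertical, so at depth z the loaded area has grown by z in each plan dimension:
Δσ = qBL/((B+z)(L+z)) = 345×1.6×2.9/((1.6+1.4)(2.9+1.4)) = 124.09 kPa

Δσ_z ≈ 124 kPa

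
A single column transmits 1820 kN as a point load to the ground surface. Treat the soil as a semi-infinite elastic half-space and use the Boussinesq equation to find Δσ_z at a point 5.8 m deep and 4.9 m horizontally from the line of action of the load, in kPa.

Boussinesq vertical stress below a point load on an elastic half-space:
Δσ_z = 3P/(2πz²) · [1 + (r/z)²]^(−5/2)
r/z = 4.9/5.8 = 0.84483; [1+(r/z)²]^(−5/2) = 0.2601.
Δσ_z = 3×1820/(2π×5.8²) × 0.2601 = 25.832 × 0.2601 = 6.719 kPa

Δσ_z ≈ 6.72 kPa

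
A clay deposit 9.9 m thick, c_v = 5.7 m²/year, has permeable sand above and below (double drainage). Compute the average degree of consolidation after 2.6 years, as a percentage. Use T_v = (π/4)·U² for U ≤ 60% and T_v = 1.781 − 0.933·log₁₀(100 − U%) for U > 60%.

U ≈ 81.8 %

Drainage path length: H_d = H/2 = 4.95 m (double drainage).
T_v = c_v·t/H_d² = 5.7×2.6/4.95² = 0.60484.
T_v = 0.60484 corresponds to the U > 60% branch:
U = 1 − 10^((1.781 − T_v)/0.933)/100 = 0.8178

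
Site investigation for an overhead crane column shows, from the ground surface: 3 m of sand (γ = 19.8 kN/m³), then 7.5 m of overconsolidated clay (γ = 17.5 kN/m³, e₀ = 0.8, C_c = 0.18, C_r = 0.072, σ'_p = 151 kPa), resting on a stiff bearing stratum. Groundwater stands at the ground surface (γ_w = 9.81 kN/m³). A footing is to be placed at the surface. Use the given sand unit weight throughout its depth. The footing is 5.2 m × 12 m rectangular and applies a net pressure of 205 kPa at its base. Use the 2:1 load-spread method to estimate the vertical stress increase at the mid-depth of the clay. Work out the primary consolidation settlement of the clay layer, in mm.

S_c ≈ 88.4 mm

Mid-depth of clay below the ground surface: z = 3 + 7.5/2 = 6.75 m.
Total vertical stress at mid-clay: σ_v = 19.8×3 + 17.5×3.75 = 125.03 kPa.
Pore pressure: u = 9.81×(6.75 − 0) = 66.218 kPa.
Initial effective stress: σ'_0 = σ_v − u = 125.03 − 66.218 = 58.812 kPa.
Stress increase at mid-clay by the 2:1 spreading method:
Δσ = qBL/((B+z)(L+z)) = 205×5.2×12/((5.2+6.75)(12+6.75)) = 57.091 kPa
Final effective stress: σ'_f = 58.812 + 57.091 = 115.9 kPa.
σ'_f = 115.9 ≤ σ'_p = 151 kPa, so the clay remains overconsolidated and only the recompression index applies:
S_c = C_r·H/(1+e₀)·log₁₀(σ'_f/σ'_0) = 0.072×7.5/1.8×log₁₀(115.9/58.812)
    = 0.3 × 0.29462 = 0.08839 m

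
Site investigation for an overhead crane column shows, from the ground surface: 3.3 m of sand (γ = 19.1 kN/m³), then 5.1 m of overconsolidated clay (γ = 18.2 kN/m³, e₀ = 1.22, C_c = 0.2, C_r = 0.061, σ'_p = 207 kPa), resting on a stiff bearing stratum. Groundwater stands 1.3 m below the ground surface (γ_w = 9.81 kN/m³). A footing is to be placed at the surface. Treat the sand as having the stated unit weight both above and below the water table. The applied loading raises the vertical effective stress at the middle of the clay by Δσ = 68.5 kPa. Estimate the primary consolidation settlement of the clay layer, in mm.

Mid-depth of clay below the ground surface: z = 3.3 + 5.1/2 = 5.85 m.
Total vertical stress at mid-clay: σ_v = 19.1×3.3 + 18.2×2.55 = 109.44 kPa.
Pore pressure: u = 9.81×(5.85 − 1.3) = 44.636 kPa.
Initial effective stress: σ'_0 = σ_v − u = 109.44 − 44.636 = 64.804 kPa.
Final effective stress: σ'_f = 64.804 + 68.5 = 133.3 kPa.
σ'_f = 133.3 ≤ σ'_p = 207 kPa, so the clay remains overconsolidated and only the recompression index applies:
S_c = C_r·H/(1+e₀)·log₁₀(σ'_f/σ'_0) = 0.061×5.1/2.22×log₁₀(133.3/64.804)
    = 0.14014 × 0.31323 = 0.04389 m

S_c ≈ 43.9 mm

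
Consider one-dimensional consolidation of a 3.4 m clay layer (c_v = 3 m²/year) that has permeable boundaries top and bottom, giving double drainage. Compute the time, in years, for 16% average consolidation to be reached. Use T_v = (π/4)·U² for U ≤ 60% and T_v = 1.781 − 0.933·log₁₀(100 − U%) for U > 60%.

Drainage path length: H_d = H/2 = 1.7 m (double drainage).
U ≤ 60%: T_v = (π/4)·U² = (π/4)×0.16² = 0.020106.
t = T_v·H_d²/c_v = 0.020106×1.7²/3 = 0.01937 years.

t ≈ 0.0194 years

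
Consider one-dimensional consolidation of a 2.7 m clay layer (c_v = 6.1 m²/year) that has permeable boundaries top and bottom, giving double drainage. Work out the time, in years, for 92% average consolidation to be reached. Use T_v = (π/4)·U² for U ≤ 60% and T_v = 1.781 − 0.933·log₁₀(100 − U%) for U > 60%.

Drainage path length: H_d = H/2 = 1.35 m (double drainage).
U > 60%: T_v = 1.781 − 0.933·log₁₀(100 − 92) = 0.93842.
t = T_v·H_d²/c_v = 0.93842×1.35²/6.1 = 0.2804 years.

t ≈ 0.28 years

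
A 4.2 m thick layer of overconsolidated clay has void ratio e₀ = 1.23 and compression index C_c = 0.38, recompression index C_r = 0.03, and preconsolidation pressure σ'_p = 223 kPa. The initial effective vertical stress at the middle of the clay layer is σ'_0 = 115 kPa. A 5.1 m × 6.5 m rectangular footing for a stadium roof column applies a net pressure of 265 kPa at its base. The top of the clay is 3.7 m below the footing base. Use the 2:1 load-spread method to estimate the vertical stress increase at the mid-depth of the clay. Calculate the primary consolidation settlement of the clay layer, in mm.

Mid-depth of clay below the footing base: z = 3.7 + 4.2/2 = 5.8 m.
Stress increase at mid-clay by the 2:1 spreading method:
Δσ = qBL/((B+z)(L+z)) = 265×5.1×6.5/((5.1+5.8)(6.5+5.8)) = 65.524 kPa
Final effective stress: σ'_f = 115 + 65.524 = 180.52 kPa.
σ'_f = 180.52 ≤ σ'_p = 223 kPa, so the clay remains overconsolidated and only the recompression index applies:
S_c = C_r·H/(1+e₀)·log₁₀(σ'_f/σ'_0) = 0.03×4.2/2.23×log₁₀(180.52/115)
    = 0.056502 × 0.19583 = 0.01106 m

S_c ≈ 11.1 mm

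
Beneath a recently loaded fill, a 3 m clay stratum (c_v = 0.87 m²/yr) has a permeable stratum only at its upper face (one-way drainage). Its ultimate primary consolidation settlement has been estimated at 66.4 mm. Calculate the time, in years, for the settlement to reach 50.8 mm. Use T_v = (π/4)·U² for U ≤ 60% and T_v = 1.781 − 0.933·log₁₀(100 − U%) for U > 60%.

Drainage path length: H_d = H = 3 m (single drainage).
U = S(t)/S_ult = 50.8/66.4 = 0.7651.
U > 60%: T_v = 1.781 − 0.933·log₁₀(100 − 76.506) = 0.5019.
t = T_v·H_d²/c_v = 0.5019×3²/0.87 = 5.192 years.

t ≈ 5.19 years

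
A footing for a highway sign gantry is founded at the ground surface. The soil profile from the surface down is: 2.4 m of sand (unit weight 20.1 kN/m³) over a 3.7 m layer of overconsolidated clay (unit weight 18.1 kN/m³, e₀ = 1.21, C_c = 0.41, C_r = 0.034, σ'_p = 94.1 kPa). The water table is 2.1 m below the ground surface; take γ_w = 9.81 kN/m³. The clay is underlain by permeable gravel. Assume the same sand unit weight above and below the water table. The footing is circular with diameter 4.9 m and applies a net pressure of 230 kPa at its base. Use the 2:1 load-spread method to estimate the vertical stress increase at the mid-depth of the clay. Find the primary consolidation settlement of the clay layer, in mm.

S_c ≈ 99.3 mm

Mid-depth of clay below the ground surface: z = 2.4 + 3.7/2 = 4.25 m.
Total vertical stress at mid-clay: σ_v = 20.1×2.4 + 18.1×1.85 = 81.725 kPa.
Pore pressure: u = 9.81×(4.25 − 2.1) = 21.091 kPa.
Initial effective stress: σ'_0 = σ_v − u = 81.725 − 21.091 = 60.634 kPa.
Stress increase at mid-clay by the 2:1 spreading method:
Δσ ≈ qD²/(D+z)² = 230×4.9²/(4.9+4.25)² = 65.96 kPa
Final effective stress: σ'_f = 60.634 + 65.96 = 126.59 kPa.
σ'_f = 126.59 > σ'_p = 94.1 kPa, so the stress path crosses the preconsolidation pressure — recompression up to σ'_p, then virgin compression beyond:
S_c = H/(1+e₀)·[C_r·log₁₀(σ'_p/σ'_0) + C_c·log₁₀(σ'_f/σ'_p)]
    = 3.7/2.21 × [0.034×log₁₀(94.1/60.634) + 0.41×log₁₀(126.59/94.1)]
    = 1.6742 × [0.0064897 + 0.052812] = 0.09928 m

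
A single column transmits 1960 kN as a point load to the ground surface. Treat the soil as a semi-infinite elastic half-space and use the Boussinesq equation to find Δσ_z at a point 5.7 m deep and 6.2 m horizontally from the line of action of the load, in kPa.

Boussinesq vertical stress below a point load on an elastic half-space:
Δσ_z = 3P/(2πz²) · [1 + (r/z)²]^(−5/2)
r/z = 6.2/5.7 = 1.0877; [1+(r/z)²]^(−5/2) = 0.142.
Δσ_z = 3×1960/(2π×5.7²) × 0.142 = 28.804 × 0.142 = 4.09 kPa

Δσ_z ≈ 4.09 kPa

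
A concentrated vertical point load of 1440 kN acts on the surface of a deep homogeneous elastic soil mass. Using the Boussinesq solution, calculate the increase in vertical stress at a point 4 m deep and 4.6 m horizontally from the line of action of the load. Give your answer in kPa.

Δσ_z ≈ 5.23 kPa

Boussinesq vertical stress below a point load on an elastic half-space:
Δσ_z = 3P/(2πz²) · [1 + (r/z)²]^(−5/2)
r/z = 4.6/4 = 1.15; [1+(r/z)²]^(−5/2) = 0.12165.
Δσ_z = 3×1440/(2π×4²) × 0.12165 = 42.972 × 0.12165 = 5.228 kPa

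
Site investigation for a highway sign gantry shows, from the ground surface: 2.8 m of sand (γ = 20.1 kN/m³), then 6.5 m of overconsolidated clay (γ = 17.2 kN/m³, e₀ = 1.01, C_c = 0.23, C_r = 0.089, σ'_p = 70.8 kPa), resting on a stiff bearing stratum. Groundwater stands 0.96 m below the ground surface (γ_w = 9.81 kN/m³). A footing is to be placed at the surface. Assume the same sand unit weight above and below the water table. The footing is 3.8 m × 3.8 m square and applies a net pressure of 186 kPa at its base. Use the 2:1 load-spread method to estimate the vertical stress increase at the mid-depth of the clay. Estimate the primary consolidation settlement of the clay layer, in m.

S_c ≈ 0.0933 m

Mid-depth of clay below the ground surface: z = 2.8 + 6.5/2 = 6.05 m.
Total vertical stress at mid-clay: σ_v = 20.1×2.8 + 17.2×3.25 = 112.18 kPa.
Pore pressure: u = 9.81×(6.05 − 0.96) = 49.933 kPa.
Initial effective stress: σ'_0 = σ_v − u = 112.18 − 49.933 = 62.247 kPa.
Stress increase at mid-clay by the 2:1 spreading method:
Δσ = qBL/((B+z)(L+z)) = 186×3.8×3.8/((3.8+6.05)(3.8+6.05)) = 27.683 kPa
Final effective stress: σ'_f = 62.247 + 27.683 = 89.93 kPa.
σ'_f = 89.93 > σ'_p = 70.8 kPa, so the stress path crosses the preconsolidation pressure — recompression up to σ'_p, then virgin compression beyond:
S_c = H/(1+e₀)·[C_r·log₁₀(σ'_p/σ'_0) + C_c·log₁₀(σ'_f/σ'_p)]
    = 6.5/2.01 × [0.089×log₁₀(70.8/62.247) + 0.23×log₁₀(89.93/70.8)]
    = 3.2338 × [0.0049764 + 0.02389] = 0.09335 m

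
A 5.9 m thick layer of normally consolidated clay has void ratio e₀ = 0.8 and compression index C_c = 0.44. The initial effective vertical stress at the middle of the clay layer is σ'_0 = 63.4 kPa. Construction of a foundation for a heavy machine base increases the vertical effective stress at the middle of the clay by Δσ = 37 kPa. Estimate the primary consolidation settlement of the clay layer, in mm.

S_c ≈ 288 mm

Final effective stress: σ'_f = σ'_0 + Δσ = 63.4 + 37 = 100.4 kPa.
Normally consolidated clay, so the full stress increment lies on the virgin compression line:
S_c = C_c·H/(1+e₀)·log₁₀(σ'_f/σ'_0) = 0.44×5.9/(1+0.8)×log₁₀(100.4/63.4)
    = 1.4422 × 0.19964 = 0.2879 m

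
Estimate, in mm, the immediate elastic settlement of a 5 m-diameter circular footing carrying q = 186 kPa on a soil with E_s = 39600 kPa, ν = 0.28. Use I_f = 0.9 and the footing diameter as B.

Immediate (elastic) settlement: S_e = q·B·(1−ν²)/E_s · I_f.
S_e = 186 × 5 × (1 − 0.28²) / 39600 × 0.9
    = 186 × 5 × 0.9216 / 39600 × 0.9
    = 0.01948 m = 19.48 mm

S_e ≈ 19.5 mm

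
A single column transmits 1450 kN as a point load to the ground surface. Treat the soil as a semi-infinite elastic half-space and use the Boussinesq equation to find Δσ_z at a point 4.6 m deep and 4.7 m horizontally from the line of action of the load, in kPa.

Δσ_z ≈ 5.48 kPa

Boussinesq vertical stress below a point load on an elastic half-space:
Δσ_z = 3P/(2πz²) · [1 + (r/z)²]^(−5/2)
r/z = 4.7/4.6 = 1.0217; [1+(r/z)²]^(−5/2) = 0.16743.
Δσ_z = 3×1450/(2π×4.6²) × 0.16743 = 32.719 × 0.16743 = 5.478 kPa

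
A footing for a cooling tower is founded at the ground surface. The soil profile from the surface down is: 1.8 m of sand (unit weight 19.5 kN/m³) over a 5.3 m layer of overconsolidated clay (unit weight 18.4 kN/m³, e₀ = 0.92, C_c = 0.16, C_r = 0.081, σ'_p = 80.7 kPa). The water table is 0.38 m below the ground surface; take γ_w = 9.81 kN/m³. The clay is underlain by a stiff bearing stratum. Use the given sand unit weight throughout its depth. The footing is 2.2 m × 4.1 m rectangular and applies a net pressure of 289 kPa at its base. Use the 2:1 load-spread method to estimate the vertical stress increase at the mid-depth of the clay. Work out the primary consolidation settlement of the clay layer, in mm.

S_c ≈ 79.5 mm

Mid-depth of clay below the ground surface: z = 1.8 + 5.3/2 = 4.45 m.
Total vertical stress at mid-clay: σ_v = 19.5×1.8 + 18.4×2.65 = 83.86 kPa.
Pore pressure: u = 9.81×(4.45 − 0.38) = 39.927 kPa.
Initial effective stress: σ'_0 = σ_v − u = 83.86 − 39.927 = 43.933 kPa.
Stress increase at mid-clay by the 2:1 spreading method:
Δσ = qBL/((B+z)(L+z)) = 289×2.2×4.1/((2.2+4.45)(4.1+4.45)) = 45.848 kPa
Final effective stress: σ'_f = 43.933 + 45.848 = 89.781 kPa.
σ'_f = 89.781 > σ'_p = 80.7 kPa, so the stress path crosses the preconsolidation pressure — recompression up to σ'_p, then virgin compression beyond:
S_c = H/(1+e₀)·[C_r·log₁₀(σ'_p/σ'_0) + C_c·log₁₀(σ'_f/σ'_p)]
    = 5.3/1.92 × [0.081×log₁₀(80.7/43.933) + 0.16×log₁₀(89.781/80.7)]
    = 2.7604 × [0.021391 + 0.0074097] = 0.0795 m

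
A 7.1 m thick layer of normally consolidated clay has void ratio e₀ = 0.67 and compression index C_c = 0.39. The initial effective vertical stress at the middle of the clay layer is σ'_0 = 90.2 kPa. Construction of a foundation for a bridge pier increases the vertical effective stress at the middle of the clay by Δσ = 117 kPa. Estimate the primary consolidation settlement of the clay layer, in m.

Final effective stress: σ'_f = σ'_0 + Δσ = 90.2 + 117 = 207.2 kPa.
Normally consolidated clay, so the full stress increment lies on the virgin compression line:
S_c = C_c·H/(1+e₀)·log₁₀(σ'_f/σ'_0) = 0.39×7.1/(1+0.67)×log₁₀(207.2/90.2)
    = 1.6581 × 0.36118 = 0.5989 m

S_c ≈ 0.599 m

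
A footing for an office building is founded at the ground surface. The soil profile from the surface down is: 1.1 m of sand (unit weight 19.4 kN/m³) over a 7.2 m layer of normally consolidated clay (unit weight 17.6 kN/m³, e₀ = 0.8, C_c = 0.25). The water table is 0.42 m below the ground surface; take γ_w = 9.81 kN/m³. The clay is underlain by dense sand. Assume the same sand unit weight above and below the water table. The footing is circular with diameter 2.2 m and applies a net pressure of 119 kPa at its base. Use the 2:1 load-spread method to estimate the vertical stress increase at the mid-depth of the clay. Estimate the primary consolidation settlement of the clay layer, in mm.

S_c ≈ 108 mm

Mid-depth of clay below the ground surface: z = 1.1 + 7.2/2 = 4.7 m.
Total vertical stress at mid-clay: σ_v = 19.4×1.1 + 17.6×3.6 = 84.7 kPa.
Pore pressure: u = 9.81×(4.7 − 0.42) = 41.987 kPa.
Initial effective stress: σ'_0 = σ_v − u = 84.7 − 41.987 = 42.713 kPa.
Stress increase at mid-clay by the 2:1 spreading method:
Δσ ≈ qD²/(D+z)² = 119×2.2²/(2.2+4.7)² = 12.097 kPa
Final effective stress: σ'_f = σ'_0 + Δσ = 42.713 + 12.097 = 54.81 kPa.
Normally consolidated clay, so the full stress increment lies on the virgin compression line:
S_c = C_c·H/(1+e₀)·log₁₀(σ'_f/σ'_0) = 0.25×7.2/(1+0.8)×log₁₀(54.81/42.713)
    = 1 × 0.1083 = 0.1083 m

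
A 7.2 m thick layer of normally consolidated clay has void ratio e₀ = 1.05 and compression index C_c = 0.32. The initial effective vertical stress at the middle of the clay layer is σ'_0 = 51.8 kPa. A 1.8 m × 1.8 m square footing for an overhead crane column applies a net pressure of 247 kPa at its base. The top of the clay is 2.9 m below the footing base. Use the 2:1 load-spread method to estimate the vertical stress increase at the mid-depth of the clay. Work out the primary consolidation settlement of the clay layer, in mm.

S_c ≈ 98.8 mm

Mid-depth of clay below the footing base: z = 2.9 + 7.2/2 = 6.5 m.
Stress increase at mid-clay by the 2:1 spreading method:
Δσ = qBL/((B+z)(L+z)) = 247×1.8×1.8/((1.8+6.5)(1.8+6.5)) = 11.617 kPa
Final effective stress: σ'_f = σ'_0 + Δσ = 51.8 + 11.617 = 63.417 kPa.
Normally consolidated clay, so the full stress increment lies on the virgin compression line:
S_c = C_c·H/(1+e₀)·log₁₀(σ'_f/σ'_0) = 0.32×7.2/(1+1.05)×log₁₀(63.417/51.8)
    = 1.1239 × 0.087876 = 0.09876 m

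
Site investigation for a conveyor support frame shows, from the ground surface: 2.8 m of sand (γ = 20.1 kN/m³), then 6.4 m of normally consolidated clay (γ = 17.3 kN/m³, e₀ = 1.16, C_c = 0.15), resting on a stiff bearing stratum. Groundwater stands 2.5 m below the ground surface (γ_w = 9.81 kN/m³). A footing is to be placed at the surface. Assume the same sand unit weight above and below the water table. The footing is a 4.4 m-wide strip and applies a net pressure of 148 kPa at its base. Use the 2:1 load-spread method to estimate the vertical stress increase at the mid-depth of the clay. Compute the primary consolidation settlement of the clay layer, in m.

Mid-depth of clay below the ground surface: z = 2.8 + 6.4/2 = 6 m.
Total vertical stress at mid-clay: σ_v = 20.1×2.8 + 17.3×3.2 = 111.64 kPa.
Pore pressure: u = 9.81×(6 − 2.5) = 34.335 kPa.
Initial effective stress: σ'_0 = σ_v − u = 111.64 − 34.335 = 77.305 kPa.
Stress increase at mid-clay by the 2:1 spreading method:
Δσ = qB/(B+z) = 148×4.4/(4.4+6) = 62.615 kPa
Final effective stress: σ'_f = σ'_0 + Δσ = 77.305 + 62.615 = 139.92 kPa.
Normally consolidated clay, so the full stress increment lies on the virgin compression line:
S_c = C_c·H/(1+e₀)·log₁₀(σ'_f/σ'_0) = 0.15×6.4/(1+1.16)×log₁₀(139.92/77.305)
    = 0.44444 × 0.25767 = 0.1145 m

S_c ≈ 0.115 m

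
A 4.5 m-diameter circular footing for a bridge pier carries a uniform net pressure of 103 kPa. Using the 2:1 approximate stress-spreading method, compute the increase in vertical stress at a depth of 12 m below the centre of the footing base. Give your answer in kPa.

Δσ_z ≈ 7.66 kPa

By the 2:1 method the load spreads at 1 horizontal : 2 vertical, so at depth z the loaded area has grown by z in each plan dimension:
Δσ ≈ qD²/(D+z)² = 103×4.5²/(4.5+12)² = 7.6612 kPa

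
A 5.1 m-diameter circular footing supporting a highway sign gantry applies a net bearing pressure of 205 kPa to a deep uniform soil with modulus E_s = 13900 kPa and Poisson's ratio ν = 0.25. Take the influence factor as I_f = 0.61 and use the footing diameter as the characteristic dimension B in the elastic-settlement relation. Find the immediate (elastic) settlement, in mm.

Immediate (elastic) settlement: S_e = q·B·(1−ν²)/E_s · I_f.
S_e = 205 × 5.1 × (1 − 0.25²) / 13900 × 0.61
    = 205 × 5.1 × 0.9375 / 13900 × 0.61
    = 0.04301 m = 43.01 mm

S_e ≈ 43 mm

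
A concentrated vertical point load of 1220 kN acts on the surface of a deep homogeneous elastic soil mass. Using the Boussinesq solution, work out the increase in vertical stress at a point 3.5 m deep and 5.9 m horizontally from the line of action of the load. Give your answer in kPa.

Boussinesq vertical stress below a point load on an elastic half-space:
Δσ_z = 3P/(2πz²) · [1 + (r/z)²]^(−5/2)
r/z = 5.9/3.5 = 1.6857; [1+(r/z)²]^(−5/2) = 0.034571.
Δσ_z = 3×1220/(2π×3.5²) × 0.034571 = 47.552 × 0.034571 = 1.644 kPa

Δσ_z ≈ 1.64 kPa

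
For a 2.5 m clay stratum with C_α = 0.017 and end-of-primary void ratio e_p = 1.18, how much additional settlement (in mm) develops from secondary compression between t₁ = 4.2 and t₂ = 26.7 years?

Secondary compression: S_s = C_α·H/(1+e_p)·log₁₀(t₂/t₁)
S_s = 0.017×2.5/(1+1.18)×log₁₀(26.7/4.2)
    = 0.0195 × 0.8033 = 0.01566 m

S_s ≈ 15.7 mm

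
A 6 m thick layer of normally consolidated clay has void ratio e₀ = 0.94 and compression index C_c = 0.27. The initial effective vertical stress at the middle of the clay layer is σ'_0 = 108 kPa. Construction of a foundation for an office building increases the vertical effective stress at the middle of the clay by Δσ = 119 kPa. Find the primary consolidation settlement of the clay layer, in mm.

S_c ≈ 269 mm

Final effective stress: σ'_f = σ'_0 + Δσ = 108 + 119 = 227 kPa.
Normally consolidated clay, so the full stress increment lies on the virgin compression line:
S_c = C_c·H/(1+e₀)·log₁₀(σ'_f/σ'_0) = 0.27×6/(1+0.94)×log₁₀(227/108)
    = 0.83505 × 0.3226 = 0.2694 m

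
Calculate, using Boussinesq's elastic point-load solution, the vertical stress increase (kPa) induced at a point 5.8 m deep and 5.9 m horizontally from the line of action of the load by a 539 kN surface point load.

Boussinesq vertical stress below a point load on an elastic half-space:
Δσ_z = 3P/(2πz²) · [1 + (r/z)²]^(−5/2)
r/z = 5.9/5.8 = 1.0172; [1+(r/z)²]^(−5/2) = 0.16932.
Δσ_z = 3×539/(2π×5.8²) × 0.16932 = 7.6502 × 0.16932 = 1.295 kPa

Δσ_z ≈ 1.3 kPa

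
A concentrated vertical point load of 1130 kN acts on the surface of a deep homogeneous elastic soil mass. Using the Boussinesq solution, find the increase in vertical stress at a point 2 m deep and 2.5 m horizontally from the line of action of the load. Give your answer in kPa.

Δσ_z ≈ 12.8 kPa

Boussinesq vertical stress below a point load on an elastic half-space:
Δσ_z = 3P/(2πz²) · [1 + (r/z)²]^(−5/2)
r/z = 2.5/2 = 1.25; [1+(r/z)²]^(−5/2) = 0.095135.
Δσ_z = 3×1130/(2π×2²) × 0.095135 = 134.88 × 0.095135 = 12.83 kPa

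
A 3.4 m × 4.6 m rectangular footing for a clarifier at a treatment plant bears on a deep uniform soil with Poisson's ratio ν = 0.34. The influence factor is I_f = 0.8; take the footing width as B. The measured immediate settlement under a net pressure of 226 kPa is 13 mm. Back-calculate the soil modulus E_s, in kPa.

E_s ≈ 41800 kPa

S_e = q·B·(1−ν²)/E_s · I_f  ⇒  E_s = q·B·(1−ν²)·I_f / S_e.
E_s = 226 × 3.4 × 0.8844 × 0.8 / 0.013 = 41820 kPa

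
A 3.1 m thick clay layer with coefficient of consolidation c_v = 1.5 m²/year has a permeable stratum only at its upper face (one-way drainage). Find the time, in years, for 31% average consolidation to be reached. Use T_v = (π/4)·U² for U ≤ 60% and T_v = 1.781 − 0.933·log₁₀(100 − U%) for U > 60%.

Drainage path length: H_d = H = 3.1 m (single drainage).
U ≤ 60%: T_v = (π/4)·U² = (π/4)×0.31² = 0.075477.
t = T_v·H_d²/c_v = 0.075477×3.1²/1.5 = 0.4836 years.

t ≈ 0.484 years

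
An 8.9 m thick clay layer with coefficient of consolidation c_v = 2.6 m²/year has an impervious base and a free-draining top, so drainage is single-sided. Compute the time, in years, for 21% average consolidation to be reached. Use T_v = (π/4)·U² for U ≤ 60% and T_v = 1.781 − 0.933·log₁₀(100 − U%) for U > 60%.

t ≈ 1.06 years

Drainage path length: H_d = H = 8.9 m (single drainage).
U ≤ 60%: T_v = (π/4)·U² = (π/4)×0.21² = 0.034636.
t = T_v·H_d²/c_v = 0.034636×8.9²/2.6 = 1.055 years.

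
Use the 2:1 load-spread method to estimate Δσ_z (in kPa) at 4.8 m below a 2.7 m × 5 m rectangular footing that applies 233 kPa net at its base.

By the 2:1 method the load spreads at 1 horizontal : 2 vertical, so at depth z the loaded area has grown by z in each plan dimension:
Δσ = qBL/((B+z)(L+z)) = 233×2.7×5/((2.7+4.8)(5+4.8)) = 42.796 kPa

Δσ_z ≈ 42.8 kPa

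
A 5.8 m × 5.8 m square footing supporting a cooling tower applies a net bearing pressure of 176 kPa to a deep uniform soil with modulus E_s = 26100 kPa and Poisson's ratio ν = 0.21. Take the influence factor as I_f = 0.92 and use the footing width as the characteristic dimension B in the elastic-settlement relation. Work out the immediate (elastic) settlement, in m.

S_e ≈ 0.0344 m

Immediate (elastic) settlement: S_e = q·B·(1−ν²)/E_s · I_f.
S_e = 176 × 5.8 × (1 − 0.21²) / 26100 × 0.92
    = 176 × 5.8 × 0.9559 / 26100 × 0.92
    = 0.0344 m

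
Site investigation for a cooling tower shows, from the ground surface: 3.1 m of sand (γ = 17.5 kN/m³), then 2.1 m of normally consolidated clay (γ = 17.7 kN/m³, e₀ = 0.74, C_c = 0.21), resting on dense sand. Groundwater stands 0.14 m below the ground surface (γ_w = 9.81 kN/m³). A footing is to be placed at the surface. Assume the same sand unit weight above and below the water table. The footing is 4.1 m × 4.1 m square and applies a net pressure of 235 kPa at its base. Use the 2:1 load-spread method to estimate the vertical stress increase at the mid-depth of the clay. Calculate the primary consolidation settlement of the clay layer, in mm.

Mid-depth of clay below the ground surface: z = 3.1 + 2.1/2 = 4.15 m.
Total vertical stress at mid-clay: σ_v = 17.5×3.1 + 17.7×1.05 = 72.835 kPa.
Pore pressure: u = 9.81×(4.15 − 0.14) = 39.338 kPa.
Initial effective stress: σ'_0 = σ_v − u = 72.835 − 39.338 = 33.497 kPa.
Stress increase at mid-clay by the 2:1 spreading method:
Δσ = qBL/((B+z)(L+z)) = 235×4.1×4.1/((4.1+4.15)(4.1+4.15)) = 58.04 kPa
Final effective stress: σ'_f = σ'_0 + Δσ = 33.497 + 58.04 = 91.537 kPa.
Normally consolidated clay, so the full stress increment lies on the virgin compression line:
S_c = C_c·H/(1+e₀)·log₁₀(σ'_f/σ'_0) = 0.21×2.1/(1+0.74)×log₁₀(91.537/33.497)
    = 0.25345 × 0.43659 = 0.1107 m

S_c ≈ 111 mm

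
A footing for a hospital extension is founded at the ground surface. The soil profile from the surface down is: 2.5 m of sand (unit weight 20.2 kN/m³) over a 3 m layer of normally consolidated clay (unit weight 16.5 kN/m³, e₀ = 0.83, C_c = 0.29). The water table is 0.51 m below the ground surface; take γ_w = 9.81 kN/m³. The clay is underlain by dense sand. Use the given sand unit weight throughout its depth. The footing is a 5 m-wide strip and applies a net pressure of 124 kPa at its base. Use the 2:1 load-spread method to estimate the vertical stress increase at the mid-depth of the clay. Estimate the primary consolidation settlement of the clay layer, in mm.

Mid-depth of clay below the ground surface: z = 2.5 + 3/2 = 4 m.
Total vertical stress at mid-clay: σ_v = 20.2×2.5 + 16.5×1.5 = 75.25 kPa.
Pore pressure: u = 9.81×(4 − 0.51) = 34.237 kPa.
Initial effective stress: σ'_0 = σ_v − u = 75.25 − 34.237 = 41.013 kPa.
Stress increase at mid-clay by the 2:1 spreading method:
Δσ = qB/(B+z) = 124×5/(5+4) = 68.889 kPa
Final effective stress: σ'_f = σ'_0 + Δσ = 41.013 + 68.889 = 109.9 kPa.
Normally consolidated clay, so the full stress increment lies on the virgin compression line:
S_c = C_c·H/(1+e₀)·log₁₀(σ'_f/σ'_0) = 0.29×3/(1+0.83)×log₁₀(109.9/41.013)
    = 0.47541 × 0.42808 = 0.2035 m

S_c ≈ 204 mm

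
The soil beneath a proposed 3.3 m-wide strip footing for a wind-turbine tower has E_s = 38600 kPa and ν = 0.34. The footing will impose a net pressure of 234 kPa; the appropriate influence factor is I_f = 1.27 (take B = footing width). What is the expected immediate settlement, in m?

Immediate (elastic) settlement: S_e = q·B·(1−ν²)/E_s · I_f.
S_e = 234 × 3.3 × (1 − 0.34²) / 38600 × 1.27
    = 234 × 3.3 × 0.8844 / 38600 × 1.27
    = 0.02247 m

S_e ≈ 0.0225 m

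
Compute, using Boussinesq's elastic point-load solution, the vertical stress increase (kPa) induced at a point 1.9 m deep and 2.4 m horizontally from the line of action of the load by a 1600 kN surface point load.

Boussinesq vertical stress below a point load on an elastic half-space:
Δσ_z = 3P/(2πz²) · [1 + (r/z)²]^(−5/2)
r/z = 2.4/1.9 = 1.2632; [1+(r/z)²]^(−5/2) = 0.092134.
Δσ_z = 3×1600/(2π×1.9²) × 0.092134 = 211.62 × 0.092134 = 19.5 kPa

Δσ_z ≈ 19.5 kPa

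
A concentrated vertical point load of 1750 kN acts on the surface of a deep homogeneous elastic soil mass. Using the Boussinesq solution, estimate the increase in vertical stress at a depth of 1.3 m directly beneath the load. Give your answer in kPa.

Δσ_z ≈ 494 kPa

Boussinesq vertical stress below a point load on an elastic half-space:
Δσ_z = 3P/(2πz²) · [1 + (r/z)²]^(−5/2)
r/z = 0/1.3 = 0; [1+(r/z)²]^(−5/2) = 1.
Δσ_z = 3×1750/(2π×1.3²) × 1 = 494.42 × 1 = 494.4 kPa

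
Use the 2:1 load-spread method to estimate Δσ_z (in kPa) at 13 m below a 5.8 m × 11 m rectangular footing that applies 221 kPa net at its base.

By the 2:1 method the load spreads at 1 horizontal : 2 vertical, so at depth z the loaded area has grown by z in each plan dimension:
Δσ = qBL/((B+z)(L+z)) = 221×5.8×11/((5.8+13)(11+13)) = 31.25 kPa

Δσ_z ≈ 31.2 kPa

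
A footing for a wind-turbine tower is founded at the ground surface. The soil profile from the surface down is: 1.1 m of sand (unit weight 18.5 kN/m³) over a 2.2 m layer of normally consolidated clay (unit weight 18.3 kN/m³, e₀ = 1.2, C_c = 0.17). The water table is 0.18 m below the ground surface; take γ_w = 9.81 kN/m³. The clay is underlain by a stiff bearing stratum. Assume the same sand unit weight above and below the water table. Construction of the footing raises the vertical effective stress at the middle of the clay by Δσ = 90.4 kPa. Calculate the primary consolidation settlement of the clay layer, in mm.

Mid-depth of clay below the ground surface: z = 1.1 + 2.2/2 = 2.2 m.
Total vertical stress at mid-clay: σ_v = 18.5×1.1 + 18.3×1.1 = 40.48 kPa.
Pore pressure: u = 9.81×(2.2 − 0.18) = 19.816 kPa.
Initial effective stress: σ'_0 = σ_v − u = 40.48 − 19.816 = 20.664 kPa.
Final effective stress: σ'_f = σ'_0 + Δσ = 20.664 + 90.4 = 111.06 kPa.
Normally consolidated clay, so the full stress increment lies on the virgin compression line:
S_c = C_c·H/(1+e₀)·log₁₀(σ'_f/σ'_0) = 0.17×2.2/(1+1.2)×log₁₀(111.06/20.664)
    = 0.17 × 0.73034 = 0.1242 m

S_c ≈ 124 mm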